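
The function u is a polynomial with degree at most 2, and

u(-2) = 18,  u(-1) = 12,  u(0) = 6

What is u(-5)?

Write u(k) = ak² + bk + c; the 3 given values yield a linear system in the 3 coefficients.
Solving, the leading coefficient vanishes, and u(k) = -6k + 6.
Then u(-5) = 36.

36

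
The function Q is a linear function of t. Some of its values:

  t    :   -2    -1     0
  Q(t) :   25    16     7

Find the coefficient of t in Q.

Write Q(t) = at + b; the 3 given values yield a linear system in the 2 coefficients.
Solving, Q(t) = -9t + 7.
The coefficient of t is -9.

-9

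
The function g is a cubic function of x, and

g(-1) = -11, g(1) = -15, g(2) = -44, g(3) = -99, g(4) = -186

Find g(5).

-311

Write g(x) = ax³ + bx² + cx + d; the 5 given values yield a linear system in the 4 coefficients.
Solving, g(x) = -x³ - 7x² - x - 6.
Then g(5) = -311.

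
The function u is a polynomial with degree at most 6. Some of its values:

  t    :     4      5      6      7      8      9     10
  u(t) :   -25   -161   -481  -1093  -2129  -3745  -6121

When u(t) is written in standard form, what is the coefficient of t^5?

0

Write u(t) = at^6 + bt^5 + ct^4 + dt³ + et² + pt + q; the 7 given values yield a linear system in the 7 coefficients.
Solving, the top 2 coefficients vanish, and u(t) = -t^4 + 4t³ - t² - 2t - 1.
The coefficient of t^5 is 0.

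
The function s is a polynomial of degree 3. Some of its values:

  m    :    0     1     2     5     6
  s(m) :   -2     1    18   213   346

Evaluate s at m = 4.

Write s(m) = am³ + bm² + cm + d; the 5 given values yield a linear system in the 4 coefficients.
Solving, s(m) = m³ + 4m² - 2m - 2.
Then s(4) = 118.

118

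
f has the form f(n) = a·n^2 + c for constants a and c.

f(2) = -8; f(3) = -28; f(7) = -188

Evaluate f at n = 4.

-56

From f(2) = -8 and f(3) = -28: 4a + c = -8 and 9a + c = -28.
Subtracting: 5a = -20, so a = -4; then c = -8 − (-4)·4 = 8.
So f(n) = -4n² + 8, and f(4) = -56.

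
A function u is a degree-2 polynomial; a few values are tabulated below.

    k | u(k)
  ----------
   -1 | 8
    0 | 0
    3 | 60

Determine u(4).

Write u(k) = ak² + bk + c; the 3 given values yield a linear system in the 3 coefficients.
Solving, u(k) = 7k² - k.
Then u(4) = 108.

108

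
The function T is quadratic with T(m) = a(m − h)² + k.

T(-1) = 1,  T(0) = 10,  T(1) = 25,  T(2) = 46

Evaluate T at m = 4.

106

First differences 9, 15, 21; second difference 6 = 2a, so a = 3.
Expanding, the m-coefficient is −2ah = -6h; matching it to the data gives h = -2, and then k = -2.
So T(m) = 3(m + 2)² − 2.
T(4) = 3·6² − 2 = 106.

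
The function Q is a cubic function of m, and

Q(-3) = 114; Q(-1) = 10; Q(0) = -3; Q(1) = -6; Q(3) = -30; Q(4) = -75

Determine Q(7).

Write Q(m) = am³ + bm² + cm + d; the 6 given values yield a linear system in the 4 coefficients.
Solving, Q(m) = -2m³ + 5m² - 6m - 3.
Then Q(7) = -486.

-486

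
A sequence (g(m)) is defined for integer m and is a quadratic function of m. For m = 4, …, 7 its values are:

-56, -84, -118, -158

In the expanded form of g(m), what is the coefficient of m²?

First differences: -28, -34, -40. Second differences: -6, -6.
Level-2 differences are constant, so g has degree 2.
Fitting a degree-2 polynomial gives g(m) = -3m² - m - 4.
The coefficient of m² is -3.

-3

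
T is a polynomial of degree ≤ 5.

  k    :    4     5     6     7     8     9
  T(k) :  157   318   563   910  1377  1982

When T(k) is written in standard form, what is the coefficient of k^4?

Write T(k) = ak^5 + bk^4 + ck³ + dk² + ek + p; the 6 given values yield a linear system in the 6 coefficients.
Solving, the top 2 coefficients vanish, and T(k) = 3k³ - 3k² + 5k - 7.
The coefficient of k^4 is 0.

0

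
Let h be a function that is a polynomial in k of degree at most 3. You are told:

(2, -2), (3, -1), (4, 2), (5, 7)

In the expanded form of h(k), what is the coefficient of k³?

0

First differences: 1, 3, 5. Second differences: 2, 2.
Level-2 differences are constant, so h has degree 2.
Fitting a degree-2 polynomial gives h(k) = k² - 4k + 2.
The coefficient of k³ is 0.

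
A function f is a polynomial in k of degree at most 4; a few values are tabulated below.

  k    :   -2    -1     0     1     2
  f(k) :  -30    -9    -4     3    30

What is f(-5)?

-369

First differences: 21, 5, 7, 27. Second differences: -16, 2, 20. Third differences: 18, 18.
Level-3 differences are constant, so f has degree 3.
Fitting a degree-3 polynomial gives f(k) = 3k³ + k² + 3k - 4.
Then f(-5) = -369.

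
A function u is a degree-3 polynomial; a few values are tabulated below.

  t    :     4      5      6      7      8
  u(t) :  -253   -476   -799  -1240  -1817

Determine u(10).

First differences: -223, -323, -441, -577. Second differences: -100, -118, -136. Third differences: -18, -18.
Level-3 differences are constant, so u has degree 3.
Fitting a degree-3 polynomial gives u(t) = -3t³ - 5t² + 5t - 1.
Then u(10) = -3451.

-3451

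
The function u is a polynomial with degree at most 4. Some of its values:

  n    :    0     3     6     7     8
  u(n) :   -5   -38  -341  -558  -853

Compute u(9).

Write u(n) = an^4 + bn³ + cn² + dn + e; the 5 given values yield a linear system in the 5 coefficients.
Solving, the leading coefficient vanishes, and u(n) = -2n³ + 3n² - 2n - 5.
Then u(9) = -1238.

-1238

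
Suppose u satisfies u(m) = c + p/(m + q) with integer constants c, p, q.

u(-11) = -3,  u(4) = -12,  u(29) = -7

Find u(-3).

(u(m) − c)(m + q) = p for each data point; the three points give a linear system in c and q, then p follows.
Solving: c = -6, q = 1, p = -30, so u(m) = -6 − 30/(m + 1).
Then u(-3) = -6 − 30/(-2) = 9.

9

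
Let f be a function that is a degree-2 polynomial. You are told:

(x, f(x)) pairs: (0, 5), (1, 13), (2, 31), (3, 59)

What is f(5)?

145

Write f(x) = ax² + bx + c; the 4 given values yield a linear system in the 3 coefficients.
Solving, f(x) = 5x² + 3x + 5.
Then f(5) = 145.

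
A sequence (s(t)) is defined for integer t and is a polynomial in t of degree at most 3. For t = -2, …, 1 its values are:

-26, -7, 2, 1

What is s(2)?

Write s(t) = at³ + bt² + ct + d; the 4 given values yield a linear system in the 4 coefficients.
Solving, the leading coefficient vanishes, and s(t) = -5t² + 4t + 2.
Then s(2) = -10.

-10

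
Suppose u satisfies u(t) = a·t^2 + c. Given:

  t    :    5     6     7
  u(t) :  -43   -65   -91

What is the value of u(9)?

-155

From u(5) = -43 and u(6) = -65: 25a + c = -43 and 36a + c = -65.
Subtracting: 11a = -22, so a = -2; then c = -43 − (-2)·25 = 7.
So u(t) = -2t² + 7, and u(9) = -155.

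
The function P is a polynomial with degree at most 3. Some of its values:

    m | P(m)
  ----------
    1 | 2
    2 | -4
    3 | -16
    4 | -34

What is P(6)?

Write P(m) = am³ + bm² + cm + d; the 4 given values yield a linear system in the 4 coefficients.
Solving, the leading coefficient vanishes, and P(m) = -3m² + 3m + 2.
Then P(6) = -88.

-88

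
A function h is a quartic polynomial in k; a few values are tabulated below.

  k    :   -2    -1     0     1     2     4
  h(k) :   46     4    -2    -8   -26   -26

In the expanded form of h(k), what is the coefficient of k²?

Write h(k) = ak^4 + bk³ + ck² + dk + e; the 6 given values yield a linear system in the 5 coefficients.
Solving, h(k) = k^4 - 4k³ - k² - 2k - 2.
The coefficient of k² is -1.

-1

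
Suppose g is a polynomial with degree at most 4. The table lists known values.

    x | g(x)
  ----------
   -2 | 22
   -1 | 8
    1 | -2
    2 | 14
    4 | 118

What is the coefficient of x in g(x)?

Write g(x) = ax^4 + bx³ + cx² + dx + e; the 5 given values yield a linear system in the 5 coefficients.
Solving, the leading coefficient vanishes, and g(x) = x³ + 5x² - 6x - 2.
The coefficient of x is -6.

-6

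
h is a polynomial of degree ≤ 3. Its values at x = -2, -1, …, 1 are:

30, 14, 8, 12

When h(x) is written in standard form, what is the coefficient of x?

First differences: -16, -6, 4. Second differences: 10, 10.
Level-2 differences are constant, so h has degree 2.
Fitting a degree-2 polynomial gives h(x) = 5x² - x + 8.
The coefficient of x is -1.

-1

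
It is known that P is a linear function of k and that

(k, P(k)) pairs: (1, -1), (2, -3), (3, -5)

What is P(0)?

1

Write P(k) = ak + b; the 3 given values yield a linear system in the 2 coefficients.
Solving, P(k) = -2k + 1.
The constant term is P(0) = 1.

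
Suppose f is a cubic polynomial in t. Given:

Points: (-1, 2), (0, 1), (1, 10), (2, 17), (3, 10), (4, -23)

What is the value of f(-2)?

25

First differences: -1, 9, 7, -7, -33. Second differences: 10, -2, -14, -26. Third differences: -12, -12, -12.
Level-3 differences are constant, so f has degree 3.
Fitting a degree-3 polynomial gives f(t) = -2t³ + 5t² + 6t + 1.
Then f(-2) = 25.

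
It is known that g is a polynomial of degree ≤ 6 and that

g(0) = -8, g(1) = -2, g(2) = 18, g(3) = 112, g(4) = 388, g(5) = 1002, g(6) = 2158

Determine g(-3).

First differences: 6, 20, 94, 276, 614, 1156. Second differences: 14, 74, 182, 338, 542. Third differences: 60, 108, 156, 204. Fourth differences: 48, 48, 48.
Level-4 differences are constant, so g has degree 4.
Fitting a degree-4 polynomial gives g(x) = 2x^4 - 2x³ - x² + 7x - 8.
Then g(-3) = 178.

178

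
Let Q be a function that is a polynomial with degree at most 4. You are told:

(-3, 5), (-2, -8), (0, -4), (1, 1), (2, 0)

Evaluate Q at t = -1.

-9

Write Q(t) = at^4 + bt³ + ct² + dt + e; the 5 given values yield a linear system in the 5 coefficients.
Solving, the leading coefficient vanishes, and Q(t) = -t³ + 6t - 4.
Then Q(-1) = -9.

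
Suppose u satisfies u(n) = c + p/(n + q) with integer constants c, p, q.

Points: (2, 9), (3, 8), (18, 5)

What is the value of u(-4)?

-6

(u(n) − c)(n + q) = p for each data point; the three points give a linear system in c and q, then p follows.
Solving: c = 4, q = 2, p = 20, so u(n) = 4 + 20/(n + 2).
Then u(-4) = 4 + 20/(-2) = -6.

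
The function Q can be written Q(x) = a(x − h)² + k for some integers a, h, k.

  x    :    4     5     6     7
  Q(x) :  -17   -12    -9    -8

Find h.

First differences 5, 3, 1; second difference -2 = 2a, so a = -1.
Expanding, the x-coefficient is −2ah = 2h; matching it to the data gives h = 7, and then k = -8.
So Q(x) = -1(x − 7)² − 8.
Hence h = 7.

7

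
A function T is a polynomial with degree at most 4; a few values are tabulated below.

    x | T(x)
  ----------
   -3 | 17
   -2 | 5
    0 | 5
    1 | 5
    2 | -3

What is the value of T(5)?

-135

Write T(x) = ax^4 + bx³ + cx² + dx + e; the 5 given values yield a linear system in the 5 coefficients.
Solving, the leading coefficient vanishes, and T(x) = -x³ - x² + 2x + 5.
Then T(5) = -135.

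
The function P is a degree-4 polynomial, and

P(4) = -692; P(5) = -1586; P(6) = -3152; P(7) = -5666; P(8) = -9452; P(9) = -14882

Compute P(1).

-2

Write P(m) = am^4 + bm³ + cm² + dm + e; the 6 given values yield a linear system in the 5 coefficients.
Solving, P(m) = -2m^4 - 2m³ - 4m² + 2m + 4.
Then P(1) = -2.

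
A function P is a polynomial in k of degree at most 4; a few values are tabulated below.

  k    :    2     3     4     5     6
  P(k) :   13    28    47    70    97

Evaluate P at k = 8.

163

Write P(k) = ak^4 + bk³ + ck² + dk + e; the 5 given values yield a linear system in the 5 coefficients.
Solving, the top 2 coefficients vanish, and P(k) = 2k² + 5k - 5.
Then P(8) = 163.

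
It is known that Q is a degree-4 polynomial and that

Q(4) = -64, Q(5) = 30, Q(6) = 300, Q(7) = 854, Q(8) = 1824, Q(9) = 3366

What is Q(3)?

-66

Write Q(n) = an^4 + bn³ + cn² + dn + e; the 6 given values yield a linear system in the 5 coefficients.
Solving, Q(n) = n^4 - 4n³ - 3n² - 4n.
Then Q(3) = -66.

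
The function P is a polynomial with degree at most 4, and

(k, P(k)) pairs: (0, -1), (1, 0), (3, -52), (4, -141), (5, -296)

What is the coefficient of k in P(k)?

Write P(k) = ak^4 + bk³ + ck² + dk + e; the 5 given values yield a linear system in the 5 coefficients.
Solving, the leading coefficient vanishes, and P(k) = -3k³ + 3k² + k - 1.
The coefficient of k is 1.

1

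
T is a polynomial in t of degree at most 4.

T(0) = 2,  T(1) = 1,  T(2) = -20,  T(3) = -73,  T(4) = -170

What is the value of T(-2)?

-8

First differences: -1, -21, -53, -97. Second differences: -20, -32, -44. Third differences: -12, -12.
Level-3 differences are constant, so T has degree 3.
Fitting a degree-3 polynomial gives T(t) = -2t³ - 4t² + 5t + 2.
Then T(-2) = -8.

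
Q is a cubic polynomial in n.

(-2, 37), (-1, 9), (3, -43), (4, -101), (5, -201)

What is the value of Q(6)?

-355

Write Q(n) = an³ + bn² + cn + d; the 5 given values yield a linear system in the 4 coefficients.
Solving, Q(n) = -2n³ + 3n² - 5n - 1.
Then Q(6) = -355.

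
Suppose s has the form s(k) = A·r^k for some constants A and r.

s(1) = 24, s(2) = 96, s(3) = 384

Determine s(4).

Consecutive ratio: 96/24 = 4, and 384/96 = 4, so r = 4.
Then A·4^1 = 24 gives A = 6, and s(k) = 6·4^k.
s(4) = 6·4^4 = 1536.

1536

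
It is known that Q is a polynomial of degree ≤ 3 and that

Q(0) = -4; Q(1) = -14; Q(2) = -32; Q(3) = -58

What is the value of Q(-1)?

-2

First differences: -10, -18, -26. Second differences: -8, -8.
Level-2 differences are constant, so Q has degree 2.
Fitting a degree-2 polynomial gives Q(t) = -4t² - 6t - 4.
Then Q(-1) = -2.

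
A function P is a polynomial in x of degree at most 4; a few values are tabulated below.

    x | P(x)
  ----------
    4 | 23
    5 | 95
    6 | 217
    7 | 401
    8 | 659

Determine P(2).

First differences: 72, 122, 184, 258. Second differences: 50, 62, 74. Third differences: 12, 12.
Level-3 differences are constant, so P has degree 3.
Fitting a degree-3 polynomial gives P(x) = 2x³ - 5x² - 5x - 5.
Then P(2) = -19.

-19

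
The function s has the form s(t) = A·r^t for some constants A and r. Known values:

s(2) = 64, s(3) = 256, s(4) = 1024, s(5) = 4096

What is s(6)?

Consecutive ratio: 256/64 = 4, and 1024/256 = 4, so r = 4.
Then A·4^2 = 64 gives A = 4, and s(t) = 4·4^t.
s(6) = 4·4^6 = 16384.

16384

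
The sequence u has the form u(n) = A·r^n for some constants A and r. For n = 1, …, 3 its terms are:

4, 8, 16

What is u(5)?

64

Consecutive ratio: 8/4 = 2, and 16/8 = 2, so r = 2.
Then A·2^1 = 4 gives A = 2, and u(n) = 2·2^n.
u(5) = 2·2^5 = 64.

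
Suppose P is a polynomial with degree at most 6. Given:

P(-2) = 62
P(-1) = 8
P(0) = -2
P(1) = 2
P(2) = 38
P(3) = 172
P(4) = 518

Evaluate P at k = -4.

First differences: -54, -10, 4, 36, 134, 346. Second differences: 44, 14, 32, 98, 212. Third differences: -30, 18, 66, 114. Fourth differences: 48, 48, 48.
Level-4 differences are constant, so P has degree 4.
Fitting a degree-4 polynomial gives P(k) = 2k^4 - k³ + 5k² - 2k - 2.
Then P(-4) = 662.

662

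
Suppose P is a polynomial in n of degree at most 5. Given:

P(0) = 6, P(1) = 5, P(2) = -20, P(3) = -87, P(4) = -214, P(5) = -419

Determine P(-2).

8

Write P(n) = an^5 + bn^4 + cn³ + dn² + en + p; the 6 given values yield a linear system in the 6 coefficients.
Solving, the top 2 coefficients vanish, and P(n) = -3n³ - 3n² + 5n + 6.
Then P(-2) = 8.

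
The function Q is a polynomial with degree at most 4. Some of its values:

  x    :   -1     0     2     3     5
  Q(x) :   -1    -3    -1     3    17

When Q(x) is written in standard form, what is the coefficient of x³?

Write Q(x) = ax^4 + bx³ + cx² + dx + e; the 5 given values yield a linear system in the 5 coefficients.
Solving, the top 2 coefficients vanish, and Q(x) = x² - x - 3.
The coefficient of x³ is 0.

0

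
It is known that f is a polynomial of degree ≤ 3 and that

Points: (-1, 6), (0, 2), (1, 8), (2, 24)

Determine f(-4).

Write f(k) = ak³ + bk² + ck + d; the 4 given values yield a linear system in the 4 coefficients.
Solving, the leading coefficient vanishes, and f(k) = 5k² + k + 2.
Then f(-4) = 78.

78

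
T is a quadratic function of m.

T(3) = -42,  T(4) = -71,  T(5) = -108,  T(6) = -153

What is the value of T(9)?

-336

Write T(m) = am² + bm + c; the 4 given values yield a linear system in the 3 coefficients.
Solving, T(m) = -4m² - m - 3.
Then T(9) = -336.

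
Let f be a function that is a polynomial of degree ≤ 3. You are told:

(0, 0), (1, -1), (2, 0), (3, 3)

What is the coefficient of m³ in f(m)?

Write f(m) = am³ + bm² + cm + d; the 4 given values yield a linear system in the 4 coefficients.
Solving, the leading coefficient vanishes, and f(m) = m² - 2m.
The coefficient of m³ is 0.

0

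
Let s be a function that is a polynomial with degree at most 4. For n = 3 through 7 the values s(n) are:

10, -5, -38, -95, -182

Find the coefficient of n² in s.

3

First differences: -15, -33, -57, -87. Second differences: -18, -24, -30. Third differences: -6, -6.
Level-3 differences are constant, so s has degree 3.
Fitting a degree-3 polynomial gives s(n) = -n³ + 3n² + n + 7.
The coefficient of n² is 3.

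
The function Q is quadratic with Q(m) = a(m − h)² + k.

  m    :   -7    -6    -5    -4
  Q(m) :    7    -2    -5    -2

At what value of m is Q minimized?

First differences -9, -3, 3; second difference 6 = 2a, so a = 3.
Expanding, the m-coefficient is −2ah = -6h; matching it to the data gives h = -5, and then k = -5.
So Q(m) = 3(m + 5)² − 5.
Hence h = -5.

-5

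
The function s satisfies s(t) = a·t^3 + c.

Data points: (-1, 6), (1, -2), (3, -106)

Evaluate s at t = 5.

-498

From s(-1) = 6 and s(1) = -2: -1a + c = 6 and 1a + c = -2.
Subtracting: 2a = -8, so a = -4; then c = 6 − (-4)·(-1) = 2.
So s(t) = -4t³ + 2, and s(5) = -498.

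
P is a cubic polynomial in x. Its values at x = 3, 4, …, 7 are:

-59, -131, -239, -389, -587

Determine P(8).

First differences: -72, -108, -150, -198. Second differences: -36, -42, -48. Third differences: -6, -6.
Level-3 differences are constant, so P has degree 3.
Fitting a degree-3 polynomial gives P(x) = -x³ - 6x² + 7x + 1.
Then P(8) = -839.

-839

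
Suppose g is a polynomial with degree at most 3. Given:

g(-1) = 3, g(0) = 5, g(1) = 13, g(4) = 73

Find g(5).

Write g(x) = ax³ + bx² + cx + d; the 4 given values yield a linear system in the 4 coefficients.
Solving, the leading coefficient vanishes, and g(x) = 3x² + 5x + 5.
Then g(5) = 105.

105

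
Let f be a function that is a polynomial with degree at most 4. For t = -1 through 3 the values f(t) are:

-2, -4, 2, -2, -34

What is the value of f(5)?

-254

First differences: -2, 6, -4, -32. Second differences: 8, -10, -28. Third differences: -18, -18.
Level-3 differences are constant, so f has degree 3.
Fitting a degree-3 polynomial gives f(t) = -3t³ + 4t² + 5t - 4.
Then f(5) = -254.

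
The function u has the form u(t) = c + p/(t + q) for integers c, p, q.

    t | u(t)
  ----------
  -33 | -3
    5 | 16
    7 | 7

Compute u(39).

(u(t) − c)(t + q) = p for each data point; the three points give a linear system in c and q, then p follows.
Solving: c = -2, q = -3, p = 36, so u(t) = -2 + 36/(t − 3).
Then u(39) = -2 + 36/36 = -1.

-1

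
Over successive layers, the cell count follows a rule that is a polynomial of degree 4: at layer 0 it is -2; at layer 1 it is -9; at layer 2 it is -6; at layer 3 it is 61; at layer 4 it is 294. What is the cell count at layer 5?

843

Write the value at x as T(x).
Write T(x) = ax^4 + bx³ + cx² + dx + e; the 5 given values yield a linear system in the 5 coefficients.
Solving, T(x) = 2x^4 - 3x³ - 6x - 2.
Then T(5) = 843.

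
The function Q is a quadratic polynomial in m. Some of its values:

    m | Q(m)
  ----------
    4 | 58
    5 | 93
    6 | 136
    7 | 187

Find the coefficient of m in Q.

Write Q(m) = am² + bm + c; the 4 given values yield a linear system in the 3 coefficients.
Solving, Q(m) = 4m² - m - 2.
The coefficient of m is -1.

-1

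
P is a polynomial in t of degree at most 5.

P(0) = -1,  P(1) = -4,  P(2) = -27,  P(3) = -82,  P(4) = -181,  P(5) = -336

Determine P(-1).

-6

First differences: -3, -23, -55, -99, -155. Second differences: -20, -32, -44, -56. Third differences: -12, -12, -12.
Level-3 differences are constant, so P has degree 3.
Fitting a degree-3 polynomial gives P(t) = -2t³ - 4t² + 3t - 1.
Then P(-1) = -6.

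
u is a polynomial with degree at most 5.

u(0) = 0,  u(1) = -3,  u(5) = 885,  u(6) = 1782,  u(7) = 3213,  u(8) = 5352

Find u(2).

Write u(k) = ak^5 + bk^4 + ck³ + dk² + ek + p; the 6 given values yield a linear system in the 6 coefficients.
Solving, the leading coefficient vanishes, and u(k) = k^4 + 3k³ - 4k² - 3k.
Then u(2) = 18.

18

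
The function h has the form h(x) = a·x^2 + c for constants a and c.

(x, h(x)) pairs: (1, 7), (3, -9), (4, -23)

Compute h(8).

From h(1) = 7 and h(3) = -9: 1a + c = 7 and 9a + c = -9.
Subtracting: 8a = -16, so a = -2; then c = 7 − (-2)·1 = 9.
So h(x) = -2x² + 9, and h(8) = -119.

-119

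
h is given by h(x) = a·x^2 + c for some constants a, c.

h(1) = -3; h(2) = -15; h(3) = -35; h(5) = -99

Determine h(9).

From h(1) = -3 and h(2) = -15: 1a + c = -3 and 4a + c = -15.
Subtracting: 3a = -12, so a = -4; then c = -3 − (-4)·1 = 1.
So h(x) = -4x² + 1, and h(9) = -323.

-323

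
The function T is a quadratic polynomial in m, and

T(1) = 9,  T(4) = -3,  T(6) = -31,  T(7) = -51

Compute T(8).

-75

Write T(m) = am² + bm + c; the 4 given values yield a linear system in the 3 coefficients.
Solving, T(m) = -2m² + 6m + 5.
Then T(8) = -75.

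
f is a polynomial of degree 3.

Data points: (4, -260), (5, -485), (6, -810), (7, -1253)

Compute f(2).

Write f(k) = ak³ + bk² + ck + d; the 4 given values yield a linear system in the 4 coefficients.
Solving, f(k) = -3k³ - 5k² + 3k.
Then f(2) = -38.

-38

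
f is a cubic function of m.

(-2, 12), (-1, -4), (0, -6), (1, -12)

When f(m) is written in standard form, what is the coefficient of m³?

Write f(m) = am³ + bm² + cm + d; the 4 given values yield a linear system in the 4 coefficients.
Solving, f(m) = -3m³ - 2m² - m - 6.
The coefficient of m³ is -3.

-3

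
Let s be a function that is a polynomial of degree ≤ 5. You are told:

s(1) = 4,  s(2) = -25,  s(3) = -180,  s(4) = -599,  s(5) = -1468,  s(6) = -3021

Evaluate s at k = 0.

-3

Write s(k) = ak^5 + bk^4 + ck³ + dk² + ek + p; the 6 given values yield a linear system in the 6 coefficients.
Solving, the leading coefficient vanishes, and s(k) = -2k^4 - 3k³ + 5k² + 7k - 3.
Then s(0) = -3.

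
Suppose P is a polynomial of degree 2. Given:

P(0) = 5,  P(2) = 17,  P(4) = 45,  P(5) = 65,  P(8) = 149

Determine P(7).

117

Write P(m) = am² + bm + c; the 5 given values yield a linear system in the 3 coefficients.
Solving, P(m) = 2m² + 2m + 5.
Then P(7) = 117.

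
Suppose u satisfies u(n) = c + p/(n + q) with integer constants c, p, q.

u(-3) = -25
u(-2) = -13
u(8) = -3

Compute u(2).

(u(n) − c)(n + q) = p for each data point; the three points give a linear system in c and q, then p follows.
Solving: c = -1, q = 4, p = -24, so u(n) = -1 − 24/(n + 4).
Then u(2) = -1 − 24/6 = -5.

-5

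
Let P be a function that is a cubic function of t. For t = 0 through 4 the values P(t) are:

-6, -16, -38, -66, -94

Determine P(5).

First differences: -10, -22, -28, -28. Second differences: -12, -6, 0. Third differences: 6, 6.
Level-3 differences are constant, so P has degree 3.
Fitting a degree-3 polynomial gives P(t) = t³ - 9t² - 2t - 6.
Then P(5) = -116.

-116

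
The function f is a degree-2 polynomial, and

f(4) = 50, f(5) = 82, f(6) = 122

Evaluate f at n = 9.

Write f(n) = an² + bn + c; the 3 given values yield a linear system in the 3 coefficients.
Solving, f(n) = 4n² - 4n + 2.
Then f(9) = 290.

290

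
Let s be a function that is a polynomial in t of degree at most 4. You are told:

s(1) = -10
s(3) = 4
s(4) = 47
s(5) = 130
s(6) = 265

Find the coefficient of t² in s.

-4

Write s(t) = at^4 + bt³ + ct² + dt + e; the 5 given values yield a linear system in the 5 coefficients.
Solving, the leading coefficient vanishes, and s(t) = 2t³ - 4t² - 3t - 5.
The coefficient of t² is -4.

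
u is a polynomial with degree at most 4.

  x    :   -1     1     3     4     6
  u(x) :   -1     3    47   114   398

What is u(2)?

Write u(x) = ax^4 + bx³ + cx² + dx + e; the 5 given values yield a linear system in the 5 coefficients.
Solving, the leading coefficient vanishes, and u(x) = 2x³ - x² + 2.
Then u(2) = 14.

14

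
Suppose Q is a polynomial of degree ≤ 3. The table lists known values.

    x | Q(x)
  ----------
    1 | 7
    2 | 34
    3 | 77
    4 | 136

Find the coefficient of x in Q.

3

First differences: 27, 43, 59. Second differences: 16, 16.
Level-2 differences are constant, so Q has degree 2.
Fitting a degree-2 polynomial gives Q(x) = 8x² + 3x - 4.
The coefficient of x is 3.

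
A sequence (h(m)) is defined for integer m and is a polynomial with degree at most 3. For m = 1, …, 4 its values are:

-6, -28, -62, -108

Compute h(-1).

2

Write h(m) = am³ + bm² + cm + d; the 4 given values yield a linear system in the 4 coefficients.
Solving, the leading coefficient vanishes, and h(m) = -6m² - 4m + 4.
Then h(-1) = 2.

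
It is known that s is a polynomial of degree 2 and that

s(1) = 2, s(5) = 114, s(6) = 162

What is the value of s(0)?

Write s(t) = at² + bt + c; the 3 given values yield a linear system in the 3 coefficients.
Solving, s(t) = 4t² + 4t - 6.
Then s(0) = -6.

-6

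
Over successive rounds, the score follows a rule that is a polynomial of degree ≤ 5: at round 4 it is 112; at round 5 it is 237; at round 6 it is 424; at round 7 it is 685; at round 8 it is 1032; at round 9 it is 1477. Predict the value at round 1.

Write the value at k as g(k).
First differences: 125, 187, 261, 347, 445. Second differences: 62, 74, 86, 98. Third differences: 12, 12, 12.
Level-3 differences are constant, so g has degree 3.
Fitting a degree-3 polynomial gives g(k) = 2k³ + k² - 6k - 8.
Then g(1) = -11.

-11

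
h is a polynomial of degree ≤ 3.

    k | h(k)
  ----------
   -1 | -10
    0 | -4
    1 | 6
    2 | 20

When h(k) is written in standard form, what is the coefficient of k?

8

First differences: 6, 10, 14. Second differences: 4, 4.
Level-2 differences are constant, so h has degree 2.
Fitting a degree-2 polynomial gives h(k) = 2k² + 8k - 4.
The coefficient of k is 8.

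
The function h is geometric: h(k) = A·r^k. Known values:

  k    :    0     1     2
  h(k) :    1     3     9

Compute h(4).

Consecutive ratio: 3/1 = 3, and 9/3 = 3, so r = 3.
Then A·3^0 = 1 gives A = 1, and h(k) = 1·3^k.
h(4) = 1·3^4 = 81.

81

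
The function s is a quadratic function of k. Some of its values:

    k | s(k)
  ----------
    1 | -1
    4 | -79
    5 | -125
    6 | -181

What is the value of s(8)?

Write s(k) = ak² + bk + c; the 4 given values yield a linear system in the 3 coefficients.
Solving, s(k) = -5k² - k + 5.
Then s(8) = -323.

-323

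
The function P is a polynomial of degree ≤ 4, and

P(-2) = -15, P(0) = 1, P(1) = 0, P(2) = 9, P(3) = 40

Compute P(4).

Write P(m) = am^4 + bm³ + cm² + dm + e; the 5 given values yield a linear system in the 5 coefficients.
Solving, the leading coefficient vanishes, and P(m) = 2m³ - m² - 2m + 1.
Then P(4) = 105.

105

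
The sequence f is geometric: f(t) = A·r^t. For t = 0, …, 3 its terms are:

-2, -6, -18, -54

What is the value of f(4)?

Consecutive ratio: -6/(-2) = 3, and -18/(-6) = 3, so r = 3.
Then A·3^0 = -2 gives A = -2, and f(t) = -2·3^t.
f(4) = -2·3^4 = -162.

-162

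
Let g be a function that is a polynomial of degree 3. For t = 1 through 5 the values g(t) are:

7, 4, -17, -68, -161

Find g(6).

-308

First differences: -3, -21, -51, -93. Second differences: -18, -30, -42. Third differences: -12, -12.
Level-3 differences are constant, so g has degree 3.
Fitting a degree-3 polynomial gives g(t) = -2t³ + 3t² + 2t + 4.
Then g(6) = -308.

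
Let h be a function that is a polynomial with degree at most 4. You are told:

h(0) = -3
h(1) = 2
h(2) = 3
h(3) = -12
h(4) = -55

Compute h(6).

Write h(n) = an^4 + bn³ + cn² + dn + e; the 5 given values yield a linear system in the 5 coefficients.
Solving, the leading coefficient vanishes, and h(n) = -2n³ + 4n² + 3n - 3.
Then h(6) = -273.

-273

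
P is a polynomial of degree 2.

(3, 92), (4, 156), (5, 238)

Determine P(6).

338

Write P(m) = am² + bm + c; the 3 given values yield a linear system in the 3 coefficients.
Solving, P(m) = 9m² + m + 8.
Then P(6) = 338.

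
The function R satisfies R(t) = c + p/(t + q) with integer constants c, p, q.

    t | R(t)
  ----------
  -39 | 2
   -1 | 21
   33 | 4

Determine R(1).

12

(R(t) − c)(t + q) = p for each data point; the three points give a linear system in c and q, then p follows.
Solving: c = 3, q = 3, p = 36, so R(t) = 3 + 36/(t + 3).
Then R(1) = 3 + 36/4 = 12.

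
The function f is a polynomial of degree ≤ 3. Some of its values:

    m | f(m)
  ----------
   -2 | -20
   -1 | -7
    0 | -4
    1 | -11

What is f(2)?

First differences: 13, 3, -7. Second differences: -10, -10.
Level-2 differences are constant, so f has degree 2.
Fitting a degree-2 polynomial gives f(m) = -5m² - 2m - 4.
Then f(2) = -28.

-28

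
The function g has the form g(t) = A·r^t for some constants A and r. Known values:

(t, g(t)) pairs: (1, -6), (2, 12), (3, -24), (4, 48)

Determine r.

-2

Consecutive ratio: 12/(-6) = -2, and -24/12 = -2, so r = -2.
Then A·(-2)^1 = -6 gives A = 3, and g(t) = 3·(-2)^t.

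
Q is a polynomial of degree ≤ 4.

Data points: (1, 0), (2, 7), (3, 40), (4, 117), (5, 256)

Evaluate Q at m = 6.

Write Q(m) = am^4 + bm³ + cm² + dm + e; the 5 given values yield a linear system in the 5 coefficients.
Solving, the leading coefficient vanishes, and Q(m) = 3m³ - 5m² + m + 1.
Then Q(6) = 475.

475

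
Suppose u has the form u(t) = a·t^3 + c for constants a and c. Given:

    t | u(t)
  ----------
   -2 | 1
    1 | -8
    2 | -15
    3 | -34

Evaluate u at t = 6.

-223

From u(-2) = 1 and u(1) = -8: -8a + c = 1 and 1a + c = -8.
Subtracting: 9a = -9, so a = -1; then c = 1 − (-1)·(-8) = -7.
So u(t) = -1t³ − 7, and u(6) = -223.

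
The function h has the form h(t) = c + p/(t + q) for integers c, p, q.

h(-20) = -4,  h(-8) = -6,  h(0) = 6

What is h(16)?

-2

(h(t) − c)(t + q) = p for each data point; the three points give a linear system in c and q, then p follows.
Solving: c = -3, q = 2, p = 18, so h(t) = -3 + 18/(t + 2).
Then h(16) = -3 + 18/18 = -2.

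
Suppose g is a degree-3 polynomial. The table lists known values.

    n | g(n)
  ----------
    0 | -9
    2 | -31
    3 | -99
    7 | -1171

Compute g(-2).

-19

Write g(n) = an³ + bn² + cn + d; the 4 given values yield a linear system in the 4 coefficients.
Solving, g(n) = -3n³ - 4n² + 9n - 9.
Then g(-2) = -19.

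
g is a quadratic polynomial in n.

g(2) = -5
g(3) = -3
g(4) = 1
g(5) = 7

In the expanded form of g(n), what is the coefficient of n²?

First differences: 2, 4, 6. Second differences: 2, 2.
Level-2 differences are constant, so g has degree 2.
Fitting a degree-2 polynomial gives g(n) = n² - 3n - 3.
The coefficient of n² is 1.

1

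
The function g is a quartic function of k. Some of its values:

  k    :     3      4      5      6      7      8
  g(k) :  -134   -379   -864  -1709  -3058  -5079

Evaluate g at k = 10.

-11929

First differences: -245, -485, -845, -1349, -2021. Second differences: -240, -360, -504, -672. Third differences: -120, -144, -168. Fourth differences: -24, -24.
Level-4 differences are constant, so g has degree 4.
Fitting a degree-4 polynomial gives g(k) = -k^4 - 2k³ + k² - 3k + 1.
Then g(10) = -11929.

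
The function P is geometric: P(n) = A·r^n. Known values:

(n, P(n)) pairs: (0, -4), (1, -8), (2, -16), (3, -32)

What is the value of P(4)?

-64

Consecutive ratio: -8/(-4) = 2, and -16/(-8) = 2, so r = 2.
Then A·2^0 = -4 gives A = -4, and P(n) = -4·2^n.
P(4) = -4·2^4 = -64.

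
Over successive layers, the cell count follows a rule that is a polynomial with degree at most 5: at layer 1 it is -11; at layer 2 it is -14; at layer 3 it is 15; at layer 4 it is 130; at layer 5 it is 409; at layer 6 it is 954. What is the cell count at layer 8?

3370

Write the value at m as P(m).
First differences: -3, 29, 115, 279, 545. Second differences: 32, 86, 164, 266. Third differences: 54, 78, 102. Fourth differences: 24, 24.
Level-4 differences are constant, so P has degree 4.
Fitting a degree-4 polynomial gives P(m) = m^4 - m³ - 3m² - 2m - 6.
Then P(8) = 3370.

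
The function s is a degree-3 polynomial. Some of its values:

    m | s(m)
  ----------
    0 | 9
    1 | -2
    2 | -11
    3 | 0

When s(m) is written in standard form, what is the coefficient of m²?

Write s(m) = am³ + bm² + cm + d; the 4 given values yield a linear system in the 4 coefficients.
Solving, s(m) = 3m³ - 8m² - 6m + 9.
The coefficient of m² is -8.

-8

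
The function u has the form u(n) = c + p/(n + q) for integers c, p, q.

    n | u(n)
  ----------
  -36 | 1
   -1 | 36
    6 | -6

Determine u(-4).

(u(n) − c)(n + q) = p for each data point; the three points give a linear system in c and q, then p follows.
Solving: c = 0, q = 0, p = -36, so u(n) = -36/(n + 0).
Then u(-4) = 0 − 36/(-4) = 9.

9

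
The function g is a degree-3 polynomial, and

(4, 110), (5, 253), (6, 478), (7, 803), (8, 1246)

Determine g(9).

1825

First differences: 143, 225, 325, 443. Second differences: 82, 100, 118. Third differences: 18, 18.
Level-3 differences are constant, so g has degree 3.
Extending the table by one column gives the next first difference 579, so g(9) = 1246 + 579 = 1825.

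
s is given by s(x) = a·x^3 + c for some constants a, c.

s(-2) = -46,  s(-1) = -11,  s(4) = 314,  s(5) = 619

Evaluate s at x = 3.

From s(-2) = -46 and s(-1) = -11: -8a + c = -46 and -1a + c = -11.
Subtracting: 7a = 35, so a = 5; then c = -46 − 5·(-8) = -6.
So s(x) = 5x³ − 6, and s(3) = 129.

129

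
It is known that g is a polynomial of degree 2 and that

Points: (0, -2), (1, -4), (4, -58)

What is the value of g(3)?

-32

Write g(x) = ax² + bx + c; the 3 given values yield a linear system in the 3 coefficients.
Solving, g(x) = -4x² + 2x - 2.
Then g(3) = -32.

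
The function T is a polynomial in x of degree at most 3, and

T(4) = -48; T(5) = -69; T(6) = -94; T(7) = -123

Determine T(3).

Write T(x) = ax³ + bx² + cx + d; the 4 given values yield a linear system in the 4 coefficients.
Solving, the leading coefficient vanishes, and T(x) = -2x² - 3x - 4.
Then T(3) = -31.

-31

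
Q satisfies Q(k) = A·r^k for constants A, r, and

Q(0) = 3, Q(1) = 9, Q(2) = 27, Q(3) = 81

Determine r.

3

Consecutive ratio: 9/3 = 3, and 27/9 = 3, so r = 3.
Then A·3^0 = 3 gives A = 3, and Q(k) = 3·3^k.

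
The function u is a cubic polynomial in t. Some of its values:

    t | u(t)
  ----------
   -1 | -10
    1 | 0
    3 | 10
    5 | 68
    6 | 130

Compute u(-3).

Write u(t) = at³ + bt² + ct + d; the 5 given values yield a linear system in the 4 coefficients.
Solving, u(t) = t³ - 3t² + 4t - 2.
Then u(-3) = -68.

-68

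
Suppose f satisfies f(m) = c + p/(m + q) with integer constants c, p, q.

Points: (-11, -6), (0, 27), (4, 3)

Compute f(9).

(f(m) − c)(m + q) = p for each data point; the three points give a linear system in c and q, then p follows.
Solving: c = -3, q = 1, p = 30, so f(m) = -3 + 30/(m + 1).
Then f(9) = -3 + 30/10 = 0.

0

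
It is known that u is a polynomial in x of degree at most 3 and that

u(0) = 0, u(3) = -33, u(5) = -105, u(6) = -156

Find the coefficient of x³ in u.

Write u(x) = ax³ + bx² + cx + d; the 4 given values yield a linear system in the 4 coefficients.
Solving, the leading coefficient vanishes, and u(x) = -5x² + 4x.
The coefficient of x³ is 0.

0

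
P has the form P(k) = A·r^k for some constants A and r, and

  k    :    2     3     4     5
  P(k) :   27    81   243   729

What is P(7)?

6561

Consecutive ratio: 81/27 = 3, and 243/81 = 3, so r = 3.
Then A·3^2 = 27 gives A = 3, and P(k) = 3·3^k.
P(7) = 3·3^7 = 6561.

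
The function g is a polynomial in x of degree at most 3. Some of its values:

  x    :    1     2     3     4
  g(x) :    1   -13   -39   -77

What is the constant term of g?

3

First differences: -14, -26, -38. Second differences: -12, -12.
Level-2 differences are constant, so g has degree 2.
Fitting a degree-2 polynomial gives g(x) = -6x² + 4x + 3.
The constant term is g(0) = 3.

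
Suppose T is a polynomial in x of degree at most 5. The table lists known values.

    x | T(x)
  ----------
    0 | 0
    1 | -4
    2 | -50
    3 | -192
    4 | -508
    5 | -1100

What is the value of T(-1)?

-8

First differences: -4, -46, -142, -316, -592. Second differences: -42, -96, -174, -276. Third differences: -54, -78, -102. Fourth differences: -24, -24.
Level-4 differences are constant, so T has degree 4.
Fitting a degree-4 polynomial gives T(x) = -x^4 - 3x³ - 5x² + 5x.
Then T(-1) = -8.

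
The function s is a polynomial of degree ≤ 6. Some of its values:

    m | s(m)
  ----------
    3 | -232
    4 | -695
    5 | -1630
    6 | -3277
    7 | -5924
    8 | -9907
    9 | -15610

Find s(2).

Write s(m) = am^6 + bm^5 + cm^4 + dm³ + em² + pm + q; the 7 given values yield a linear system in the 7 coefficients.
Solving, the top 2 coefficients vanish, and s(m) = -2m^4 - 4m³ + 6m² - 7m + 5.
Then s(2) = -49.

-49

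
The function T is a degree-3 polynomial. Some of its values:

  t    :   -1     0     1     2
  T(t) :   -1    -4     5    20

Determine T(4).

44

Write T(t) = at³ + bt² + ct + d; the 4 given values yield a linear system in the 4 coefficients.
Solving, T(t) = -t³ + 6t² + 4t - 4.
Then T(4) = 44.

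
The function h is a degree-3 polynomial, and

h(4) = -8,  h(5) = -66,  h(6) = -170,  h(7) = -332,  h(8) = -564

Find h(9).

-878

Write h(m) = am³ + bm² + cm + d; the 5 given values yield a linear system in the 4 coefficients.
Solving, h(m) = -2m³ + 7m² + m + 4.
Then h(9) = -878.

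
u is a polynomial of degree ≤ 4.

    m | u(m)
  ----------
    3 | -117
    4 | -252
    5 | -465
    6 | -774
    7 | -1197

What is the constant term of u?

0

First differences: -135, -213, -309, -423. Second differences: -78, -96, -114. Third differences: -18, -18.
Level-3 differences are constant, so u has degree 3.
Fitting a degree-3 polynomial gives u(m) = -3m³ - 3m² - 3m.
The constant term is u(0) = 0.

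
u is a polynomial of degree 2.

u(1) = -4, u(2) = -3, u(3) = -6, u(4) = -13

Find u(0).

First differences: 1, -3, -7. Second differences: -4, -4.
Level-2 differences are constant, so u has degree 2.
Fitting a degree-2 polynomial gives u(k) = -2k² + 7k - 9.
Then u(0) = -9.

-9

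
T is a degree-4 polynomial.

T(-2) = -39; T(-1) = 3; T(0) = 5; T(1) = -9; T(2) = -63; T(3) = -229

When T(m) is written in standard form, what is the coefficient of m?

-6

First differences: 42, 2, -14, -54, -166. Second differences: -40, -16, -40, -112. Third differences: 24, -24, -72. Fourth differences: -48, -48.
Level-4 differences are constant, so T has degree 4.
Fitting a degree-4 polynomial gives T(m) = -2m^4 - 6m² - 6m + 5.
The coefficient of m is -6.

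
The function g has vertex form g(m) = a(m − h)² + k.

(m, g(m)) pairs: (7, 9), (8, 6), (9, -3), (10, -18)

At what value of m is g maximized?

First differences -3, -9, -15; second difference -6 = 2a, so a = -3.
Expanding, the m-coefficient is −2ah = 6h; matching it to the data gives h = 7, and then k = 9.
So g(m) = -3(m − 7)² + 9.
Hence h = 7.

7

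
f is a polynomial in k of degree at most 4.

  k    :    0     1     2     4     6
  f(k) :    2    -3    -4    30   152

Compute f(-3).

-19

Write f(k) = ak^4 + bk³ + ck² + dk + e; the 5 given values yield a linear system in the 5 coefficients.
Solving, the leading coefficient vanishes, and f(k) = k³ - k² - 5k + 2.
Then f(-3) = -19.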